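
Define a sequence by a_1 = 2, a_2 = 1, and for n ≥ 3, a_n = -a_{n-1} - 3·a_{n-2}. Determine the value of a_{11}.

413

Applying the relation repeatedly:
a_3 = -7; a_4 = 4; a_5 = 17; a_6 = -29; a_7 = -22; a_8 = 109; a_9 = -43; a_{10} = -284; a_{11} = 413.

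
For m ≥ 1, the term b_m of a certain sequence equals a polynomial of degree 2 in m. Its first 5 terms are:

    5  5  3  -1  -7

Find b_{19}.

-301

1st diffs: 0, -2, -4, -6.
2nd diffs: -2, -2, -2 (constant).
Newton forward-difference form: b_m = 5 + (-2)·C(m-1,2).
At m = 19: m-1 = 18, so b_{19} = 5 - 306 = -301.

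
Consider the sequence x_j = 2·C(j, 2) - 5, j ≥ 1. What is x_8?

51

C(8, 2) = 28, so x_8 = 51.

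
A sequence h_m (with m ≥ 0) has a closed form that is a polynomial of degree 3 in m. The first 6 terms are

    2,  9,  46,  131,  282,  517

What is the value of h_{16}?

13794

1st diffs: 7, 37, 85, 151, 235.
2nd diffs: 30, 48, 66, 84.
3rd diffs: 18, 18, 18 (constant).
Newton forward-difference form: h_m = 2 + 7·C(m,1) + 30·C(m,2) + 18·C(m,3).
At m = 16: m = 16, so h_{16} = 2 + 112 + 3600 + 10080 = 13794.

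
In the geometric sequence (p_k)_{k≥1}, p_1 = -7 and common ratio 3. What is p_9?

-45927

p_k = (-7)·3^(k-1).
p_9 = (-7)·3^8 = -45927.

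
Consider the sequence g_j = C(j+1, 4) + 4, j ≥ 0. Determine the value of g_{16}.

2384

C(17, 4) = 2380, so g_{16} = 2384.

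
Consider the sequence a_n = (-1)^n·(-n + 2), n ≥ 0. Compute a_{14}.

-12

(-1)^14 = 1; -n + 2 at n=14 is -12; so a_{14} = -12.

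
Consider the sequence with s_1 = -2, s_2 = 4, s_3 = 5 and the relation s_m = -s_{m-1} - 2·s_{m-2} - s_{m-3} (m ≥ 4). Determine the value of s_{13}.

128

Applying the relation repeatedly:
s_4 = -11, s_5 = -3, s_6 = 20, s_7 = -3, s_8 = -34, s_9 = 20, s_{10} = 51, s_{11} = -57, s_{12} = -65, s_{13} = 128.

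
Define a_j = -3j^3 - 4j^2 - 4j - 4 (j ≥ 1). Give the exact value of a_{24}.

-43876

a_{24} = -3·24^3 - 4·24^2 - 4·24 - 4 = -43876.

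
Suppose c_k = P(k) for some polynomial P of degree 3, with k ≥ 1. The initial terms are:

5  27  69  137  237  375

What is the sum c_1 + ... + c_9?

3273

1st diffs: 22, 42, 68, 100, 138.
2nd diffs: 20, 26, 32, 38.
3rd diffs: 6, 6, 6 (constant).
Newton forward-difference form: c_k = 5 + 22·C(k-1,1) + 20·C(k-1,2) + 6·C(k-1,3).
Continuing: 557, 789, 1077.
Summing k = 1..9 (9 terms) gives 3273.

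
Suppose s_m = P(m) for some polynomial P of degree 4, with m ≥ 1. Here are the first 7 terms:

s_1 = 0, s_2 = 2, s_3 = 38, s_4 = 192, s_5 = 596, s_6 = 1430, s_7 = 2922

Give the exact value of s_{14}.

1st diffs: 2, 36, 154, 404, 834, 1492.
2nd diffs: 34, 118, 250, 430, 658.
3rd diffs: 84, 132, 180, 228.
4th diffs: 48, 48, 48 (constant).
Newton forward-difference form: s_m = 2·C(m-1,1) + 34·C(m-1,2) + 84·C(m-1,3) + 48·C(m-1,4).
At m = 14: m-1 = 13, so s_{14} = 26 + 2652 + 24024 + 34320 = 61022.

61022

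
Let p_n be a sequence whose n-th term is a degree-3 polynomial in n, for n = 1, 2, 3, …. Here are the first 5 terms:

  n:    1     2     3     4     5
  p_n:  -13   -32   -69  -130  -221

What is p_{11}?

1st diffs: -19, -37, -61, -91.
2nd diffs: -18, -24, -30.
3rd diffs: -6, -6 (constant).
Newton forward-difference form: p_n = -13 + (-19)·C(n-1,1) + (-18)·C(n-1,2) + (-6)·C(n-1,3).
At n = 11: n-1 = 10, so p_{11} = -13 - 190 - 810 - 720 = -1733.

-1733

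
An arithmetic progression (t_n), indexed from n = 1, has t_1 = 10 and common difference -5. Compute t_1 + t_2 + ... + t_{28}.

-1610

t_n = 10 + (n - 1)·(-5).
t_{28} = -125; S = 28·(10 + (-125))/2 = -1610.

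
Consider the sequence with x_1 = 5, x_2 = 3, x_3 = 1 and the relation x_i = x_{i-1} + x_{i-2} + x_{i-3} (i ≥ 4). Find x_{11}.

Step forward from the initial values:
x_4 = 9  x_5 = 13  x_6 = 23  x_7 = 45  x_8 = 81  x_9 = 149  x_{10} = 275  x_{11} = 505.

505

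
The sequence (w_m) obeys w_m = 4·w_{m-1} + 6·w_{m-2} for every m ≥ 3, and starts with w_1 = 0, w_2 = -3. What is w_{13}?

Compute successive terms:
w_3 = -12; w_4 = -66; w_5 = -336; …; w_{10} = -1234992; w_{11} = -6375360; w_{12} = -32911392; w_{13} = -169897728.

-169897728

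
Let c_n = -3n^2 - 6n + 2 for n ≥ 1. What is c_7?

-187

c_7 = -3·7^2 - 6·7 + 2 = -187.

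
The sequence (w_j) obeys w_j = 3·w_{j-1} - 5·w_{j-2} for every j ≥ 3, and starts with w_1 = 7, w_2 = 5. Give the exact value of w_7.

655

Compute successive terms:
w_3 = -20; w_4 = -85; w_5 = -155; w_6 = -40; w_7 = 655.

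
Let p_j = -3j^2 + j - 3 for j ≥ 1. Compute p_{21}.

-1305

p_{21} = -3·21^2 + 1·21 - 3 = -1305.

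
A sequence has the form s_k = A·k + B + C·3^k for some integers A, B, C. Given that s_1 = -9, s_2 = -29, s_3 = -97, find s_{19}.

Plug in k = 1, 2, 3: A + B + 3C = -9; 2A + B + 9C = -29; 3A + B + 27C = -97.
Subtracting the first from the second: A + 6C = -20.
Subtracting the second from the third: A + 18C = -68.
Solving: C = -4, A = 4, then B = -1.
Therefore s_{19} = 76 + (-1) + (-4)·1162261467 = -4649045793.

-4649045793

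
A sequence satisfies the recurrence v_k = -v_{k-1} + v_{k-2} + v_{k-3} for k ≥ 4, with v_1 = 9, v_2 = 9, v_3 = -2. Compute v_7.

-24

Step forward from the initial values:
v_4 = 20;  v_5 = -13;  v_6 = 31;  v_7 = -24.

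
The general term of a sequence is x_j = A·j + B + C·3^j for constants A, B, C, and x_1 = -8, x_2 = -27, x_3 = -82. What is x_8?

At j = 1, 2, 3: A + B + 3C = -8; 2A + B + 9C = -27; 3A + B + 27C = -82.
Subtracting the first from the second: A + 6C = -19.
Subtracting the second from the third: A + 18C = -55.
Solving: C = -3, A = -1, then B = 2.
Therefore x_8 = -8 + 2 + (-3)·6561 = -19689.

-19689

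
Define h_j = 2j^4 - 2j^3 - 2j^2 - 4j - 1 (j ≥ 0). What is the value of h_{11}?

26333

h_{11} = 2·11^4 - 2·11^3 - 2·11^2 - 4·11 - 1 = 26333.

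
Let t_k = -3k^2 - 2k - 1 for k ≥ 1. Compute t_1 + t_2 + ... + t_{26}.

-19331

Over k = 1..26: Σk = 351, Σk² = 6201.
Total = (-3)·6201 + (-2)·351 + (-1)·26 = -19331.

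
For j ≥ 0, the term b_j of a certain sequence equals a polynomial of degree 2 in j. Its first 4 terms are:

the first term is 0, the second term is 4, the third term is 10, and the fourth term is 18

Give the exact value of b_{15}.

270

1st diffs: 4, 6, 8.
2nd diffs: 2, 2 (constant).
Newton forward-difference form: b_j = 4·C(j,1) + 2·C(j,2).
At j = 15: j = 15, so b_{15} = 60 + 210 = 270.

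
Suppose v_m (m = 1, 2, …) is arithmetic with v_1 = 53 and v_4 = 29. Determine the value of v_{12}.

Common difference d = (29 - 53) / (4 - 1) = -8.
v_m = 53 + (m - 1)·(-8).
v_{12} = 53 + 11·(-8) = -35.

-35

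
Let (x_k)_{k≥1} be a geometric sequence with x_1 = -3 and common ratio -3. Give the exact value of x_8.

6561

x_k = (-3)·(-3)^(k-1).
x_8 = (-3)·(-3)^7 = 6561.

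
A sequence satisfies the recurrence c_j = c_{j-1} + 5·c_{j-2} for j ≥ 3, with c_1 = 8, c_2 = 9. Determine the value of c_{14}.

Compute successive terms:
c_3 = 49;  c_4 = 94;  c_5 = 339;  …;  c_{11} = 147159;  c_{12} = 406229;  c_{13} = 1142024;  c_{14} = 3173169.

3173169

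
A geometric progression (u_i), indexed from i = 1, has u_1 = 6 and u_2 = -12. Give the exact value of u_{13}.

Common ratio r = -2.
u_i = 6·(-2)^(i-1).
u_{13} = 6·(-2)^12 = 24576.

24576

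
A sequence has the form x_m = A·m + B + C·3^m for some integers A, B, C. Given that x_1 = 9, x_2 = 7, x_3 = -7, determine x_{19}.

Plug in m = 1, 2, 3: A + B + 3C = 9; 2A + B + 9C = 7; 3A + B + 27C = -7.
Subtracting the first from the second: A + 6C = -2.
Subtracting the second from the third: A + 18C = -14.
Solving: C = -1, A = 4, then B = 8.
So x_m = 4·m + 8 + (-1)·3^m; at m=19 this is -1162261383.

-1162261383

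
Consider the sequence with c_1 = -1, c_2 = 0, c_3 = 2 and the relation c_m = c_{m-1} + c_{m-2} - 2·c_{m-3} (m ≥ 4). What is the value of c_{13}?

Applying the relation repeatedly:
c_4 = 4  c_5 = 6  c_6 = 6  c_7 = 4  c_8 = -2  c_9 = -10  c_{10} = -20  c_{11} = -26  c_{12} = -26  c_{13} = -12.

-12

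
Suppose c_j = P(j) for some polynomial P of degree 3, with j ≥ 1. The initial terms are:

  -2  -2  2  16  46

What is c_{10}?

646

1st diffs: 0, 4, 14, 30.
2nd diffs: 4, 10, 16.
3rd diffs: 6, 6 (constant).
Newton forward-difference form: c_j = -2 + 4·C(j-1,2) + 6·C(j-1,3).
At j = 10: j-1 = 9, so c_{10} = -2 + 144 + 504 = 646.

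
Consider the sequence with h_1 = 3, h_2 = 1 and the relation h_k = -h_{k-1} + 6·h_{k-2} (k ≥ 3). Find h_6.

-179

Step forward from the initial values:
h_3 = 17, h_4 = -11, h_5 = 113, h_6 = -179.
(Characteristic roots are 2 and -3.)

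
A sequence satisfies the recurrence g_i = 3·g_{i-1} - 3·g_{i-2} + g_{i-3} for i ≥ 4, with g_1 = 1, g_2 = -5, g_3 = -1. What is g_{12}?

Step forward from the initial values:
g_4 = 13; g_5 = 37; g_6 = 71; g_7 = 115; g_8 = 169; g_9 = 233; g_{10} = 307; g_{11} = 391; g_{12} = 485.

485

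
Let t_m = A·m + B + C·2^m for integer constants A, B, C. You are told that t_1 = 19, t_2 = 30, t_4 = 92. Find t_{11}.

10259

The three given values yield: A + B + 2C = 19; 2A + B + 4C = 30; 4A + B + 16C = 92.
Subtracting the first from the second: A + 2C = 11.
Subtracting the second from the third: 2A + 12C = 62.
Solving: C = 5, A = 1, then B = 8.
Therefore t_{11} = 11 + 8 + 5·2048 = 10259.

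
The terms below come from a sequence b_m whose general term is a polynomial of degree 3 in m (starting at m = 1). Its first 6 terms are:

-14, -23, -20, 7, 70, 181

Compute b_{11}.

1876

1st diffs: -9, 3, 27, 63, 111.
2nd diffs: 12, 24, 36, 48.
3rd diffs: 12, 12, 12 (constant).
Newton forward-difference form: b_m = -14 + (-9)·C(m-1,1) + 12·C(m-1,2) + 12·C(m-1,3).
At m = 11: m-1 = 10, so b_{11} = -14 - 90 + 540 + 1440 = 1876.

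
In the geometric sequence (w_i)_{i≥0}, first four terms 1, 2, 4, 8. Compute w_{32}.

4294967296

Common ratio r = 2.
w_i = 1·2^(i-0).
w_{32} = 1·2^32 = 4294967296.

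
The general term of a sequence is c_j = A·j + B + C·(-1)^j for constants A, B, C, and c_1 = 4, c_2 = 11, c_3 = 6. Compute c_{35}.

Plug in j = 1, 2, 3: A + B - C = 4; 2A + B + C = 11; 3A + B - C = 6.
Subtracting the first from the second: A + 2C = 7.
Subtracting the second from the third: A - 2C = -5.
Solving: C = 3, A = 1, then B = 6.
So c_j = 1·j + 6 + 3·(-1)^j; at j=35 this is 38.

38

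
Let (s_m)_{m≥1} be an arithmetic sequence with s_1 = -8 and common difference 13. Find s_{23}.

s_m = -8 + (m - 1)·13.
s_{23} = -8 + 22·13 = 278.

278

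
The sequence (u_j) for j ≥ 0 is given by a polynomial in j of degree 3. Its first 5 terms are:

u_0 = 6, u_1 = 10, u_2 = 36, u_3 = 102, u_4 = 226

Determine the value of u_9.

1st diffs: 4, 26, 66, 124.
2nd diffs: 22, 40, 58.
3rd diffs: 18, 18 (constant).
Newton forward-difference form: u_j = 6 + 4·C(j,1) + 22·C(j,2) + 18·C(j,3).
At j = 9: j = 9, so u_9 = 6 + 36 + 792 + 1512 = 2346.

2346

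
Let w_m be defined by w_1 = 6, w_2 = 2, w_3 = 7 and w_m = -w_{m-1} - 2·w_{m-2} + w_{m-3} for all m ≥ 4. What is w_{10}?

Step forward from the initial values:
w_4 = -5;  w_5 = -7;  w_6 = 24;  w_7 = -15;  w_8 = -40;  w_9 = 94;  w_{10} = -29.

-29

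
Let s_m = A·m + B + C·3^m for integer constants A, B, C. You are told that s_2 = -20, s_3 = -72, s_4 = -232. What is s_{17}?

The three given values yield: 2A + B + 9C = -20; 3A + B + 27C = -72; 4A + B + 81C = -232.
Subtracting the first from the second: A + 18C = -52.
Subtracting the second from the third: A + 54C = -160.
Solving: C = -3, A = 2, then B = 3.
Hence s_{17} = 2·17 + 3 + (-3)·129140163 = -387420452.

-387420452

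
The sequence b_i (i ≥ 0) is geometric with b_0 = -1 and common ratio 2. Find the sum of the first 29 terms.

b_i = (-1)·2^(i-0).
S = (-1)·(2^29 - 1)/(2 - 1) = (-1)·(536870912 - 1)/(1) = -536870911.

-536870911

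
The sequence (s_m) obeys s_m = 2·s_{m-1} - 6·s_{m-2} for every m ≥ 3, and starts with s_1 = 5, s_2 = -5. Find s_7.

320

Iterate the recurrence:
s_3 = -40  s_4 = -50  s_5 = 140  s_6 = 580  s_7 = 320.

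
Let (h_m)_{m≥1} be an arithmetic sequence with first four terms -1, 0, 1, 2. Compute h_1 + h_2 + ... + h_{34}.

527

Common difference d = 1.
h_m = -1 + (m - 1)·1.
h_{34} = 32; S = 34·(-1 + 32)/2 = 527.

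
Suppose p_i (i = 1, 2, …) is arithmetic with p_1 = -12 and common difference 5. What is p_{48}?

223

p_i = -12 + (i - 1)·5.
p_{48} = -12 + 47·5 = 223.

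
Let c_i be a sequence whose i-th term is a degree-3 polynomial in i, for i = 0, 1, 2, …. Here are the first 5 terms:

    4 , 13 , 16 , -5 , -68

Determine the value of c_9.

1st diffs: 9, 3, -21, -63.
2nd diffs: -6, -24, -42.
3rd diffs: -18, -18 (constant).
Newton forward-difference form: c_i = 4 + 9·C(i,1) + (-6)·C(i,2) + (-18)·C(i,3).
At i = 9: i = 9, so c_9 = 4 + 81 - 216 - 1512 = -1643.

-1643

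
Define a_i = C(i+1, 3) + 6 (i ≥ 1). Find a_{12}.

C(13, 3) = 286, so a_{12} = 292.

292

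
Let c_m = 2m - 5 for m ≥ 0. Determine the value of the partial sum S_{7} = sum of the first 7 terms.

7

Over m = 0..6: Σm = 21.
Total = (2)·21 + (-5)·7 = 7.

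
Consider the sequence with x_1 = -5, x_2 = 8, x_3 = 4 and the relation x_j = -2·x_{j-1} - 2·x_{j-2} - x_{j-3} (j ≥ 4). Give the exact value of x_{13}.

-5

Applying the relation repeatedly:
x_4 = -19;  x_5 = 22;  x_6 = -10;  x_7 = -5;  x_8 = 8;  x_9 = 4;  x_{10} = -19;  x_{11} = 22;  x_{12} = -10;  x_{13} = -5.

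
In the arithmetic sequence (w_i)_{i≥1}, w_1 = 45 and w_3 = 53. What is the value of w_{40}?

201

Common difference d = (53 - 45) / (3 - 1) = 4.
w_i = 45 + (i - 1)·4.
w_{40} = 45 + 39·4 = 201.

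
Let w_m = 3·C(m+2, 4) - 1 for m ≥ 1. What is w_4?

44

C(6, 4) = 15, so w_4 = 44.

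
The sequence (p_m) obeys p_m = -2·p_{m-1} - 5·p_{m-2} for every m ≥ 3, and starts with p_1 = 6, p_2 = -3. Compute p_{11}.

Iterate the recurrence:
p_3 = -24  p_4 = 63  p_5 = -6  p_6 = -303  p_7 = 636  p_8 = 243  p_9 = -3666  p_{10} = 6117  p_{11} = 6096.

6096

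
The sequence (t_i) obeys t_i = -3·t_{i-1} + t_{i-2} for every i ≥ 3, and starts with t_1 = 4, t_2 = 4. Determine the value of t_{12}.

394576

Iterate the recurrence:
t_3 = -8;  t_4 = 28;  t_5 = -92;  t_6 = 304;  t_7 = -1004;  t_8 = 3316;  t_9 = -10952;  t_{10} = 36172;  t_{11} = -119468;  t_{12} = 394576.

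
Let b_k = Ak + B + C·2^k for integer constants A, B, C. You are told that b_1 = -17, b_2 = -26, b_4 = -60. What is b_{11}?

-4159

Plug in k = 1, 2, 4: A + B + 2C = -17; 2A + B + 4C = -26; 4A + B + 16C = -60.
Subtracting the first from the second: A + 2C = -9.
Subtracting the second from the third: 2A + 12C = -34.
Solving: C = -2, A = -5, then B = -8.
So b_k = -5·k + (-8) + (-2)·2^k; at k=11 this is -4159.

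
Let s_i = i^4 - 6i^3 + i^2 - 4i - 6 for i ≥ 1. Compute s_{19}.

89446

s_{19} = 1·19^4 - 6·19^3 + 1·19^2 - 4·19 - 6 = 89446.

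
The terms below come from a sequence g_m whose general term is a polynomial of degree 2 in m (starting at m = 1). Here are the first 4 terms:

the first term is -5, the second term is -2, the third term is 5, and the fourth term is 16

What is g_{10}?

166

1st diffs: 3, 7, 11.
2nd diffs: 4, 4 (constant).
Newton forward-difference form: g_m = -5 + 3·C(m-1,1) + 4·C(m-1,2).
At m = 10: m-1 = 9, so g_{10} = -5 + 27 + 144 = 166.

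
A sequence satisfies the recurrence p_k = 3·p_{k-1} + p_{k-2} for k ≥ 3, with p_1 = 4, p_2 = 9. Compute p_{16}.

171904422

p_3 = 31; p_4 = 102; p_5 = 337; …; p_{13} = 4771444; p_{14} = 15759009; p_{15} = 52048471; p_{16} = 171904422.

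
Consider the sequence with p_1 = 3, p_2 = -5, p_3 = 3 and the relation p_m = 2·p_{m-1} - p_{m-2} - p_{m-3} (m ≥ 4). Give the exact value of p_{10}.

-107

p_4 = 8;  p_5 = 18;  p_6 = 25;  p_7 = 24;  p_8 = 5;  p_9 = -39;  p_{10} = -107.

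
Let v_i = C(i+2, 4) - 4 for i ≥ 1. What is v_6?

66

C(8, 4) = 70, so v_6 = 66.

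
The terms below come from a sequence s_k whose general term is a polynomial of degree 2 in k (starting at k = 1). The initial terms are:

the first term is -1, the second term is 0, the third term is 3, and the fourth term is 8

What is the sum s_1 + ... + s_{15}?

1st diffs: 1, 3, 5.
2nd diffs: 2, 2 (constant).
Newton forward-difference form: s_k = -1 + 1·C(k-1,1) + 2·C(k-1,2).
Continuing: …, 15, 24, 35, 48, …, s_{15} = 195.
Summing k = 1..15 (15 terms) gives 1000.

1000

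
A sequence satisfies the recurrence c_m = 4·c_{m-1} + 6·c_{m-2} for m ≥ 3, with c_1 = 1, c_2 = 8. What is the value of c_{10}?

3771776

Step forward from the initial values:
c_3 = 38;  c_4 = 200;  c_5 = 1028;  c_6 = 5312;  c_7 = 27416;  c_8 = 141536;  c_9 = 730640;  c_{10} = 3771776.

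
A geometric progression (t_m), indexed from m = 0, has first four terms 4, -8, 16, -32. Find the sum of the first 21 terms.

2796204

Common ratio r = -2.
t_m = 4·(-2)^(m-0).
S = 4·((-2)^21 - 1)/(-2 - 1) = 4·(-2097152 - 1)/(-3) = 2796204.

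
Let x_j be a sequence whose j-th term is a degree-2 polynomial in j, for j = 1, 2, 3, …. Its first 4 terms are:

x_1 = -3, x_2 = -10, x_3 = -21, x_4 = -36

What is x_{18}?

1st diffs: -7, -11, -15.
2nd diffs: -4, -4 (constant).
So x_j = -2j^2 - j.
Evaluating at j = 18 gives x_{18} = -666.

-666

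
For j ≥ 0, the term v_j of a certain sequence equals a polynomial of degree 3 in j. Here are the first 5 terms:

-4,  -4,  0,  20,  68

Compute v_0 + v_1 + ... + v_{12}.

1st diffs: 0, 4, 20, 48.
2nd diffs: 4, 16, 28.
3rd diffs: 12, 12 (constant).
So v_j = 2j^3 - 4j^2 + 2j - 4.
Continuing: …, 156, 296, 500, 780, …, v_{12} = 2900.
Summing j = 0..12 (13 terms) gives 9672.

9672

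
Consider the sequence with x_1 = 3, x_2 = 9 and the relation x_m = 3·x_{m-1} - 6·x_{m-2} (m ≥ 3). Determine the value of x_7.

Applying the relation repeatedly:
x_3 = 9; x_4 = -27; x_5 = -135; x_6 = -243; x_7 = 81.

81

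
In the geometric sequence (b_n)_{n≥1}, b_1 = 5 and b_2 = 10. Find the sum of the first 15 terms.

Common ratio r = 2.
b_n = 5·2^(n-1).
S = 5·(2^15 - 1)/(2 - 1) = 5·(32768 - 1)/(1) = 163835.

163835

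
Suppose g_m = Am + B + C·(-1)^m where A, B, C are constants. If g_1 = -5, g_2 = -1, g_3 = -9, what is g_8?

-13

At m = 1, 2, 3: A + B - C = -5; 2A + B + C = -1; 3A + B - C = -9.
Subtracting the first from the second: A + 2C = 4.
Subtracting the second from the third: A - 2C = -8.
Solving: C = 3, A = -2, then B = 0.
Hence g_8 = -2·8 + 0 + 3·1 = -13.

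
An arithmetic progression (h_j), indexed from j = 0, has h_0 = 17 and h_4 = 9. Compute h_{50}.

Common difference d = (9 - 17) / (4 - 0) = -2.
h_j = 17 + (j - 0)·(-2).
h_{50} = 17 + 50·(-2) = -83.

-83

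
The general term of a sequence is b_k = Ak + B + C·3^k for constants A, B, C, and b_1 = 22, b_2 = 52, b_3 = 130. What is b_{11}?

708658

At k = 1, 2, 3: A + B + 3C = 22; 2A + B + 9C = 52; 3A + B + 27C = 130.
Subtracting the first from the second: A + 6C = 30.
Subtracting the second from the third: A + 18C = 78.
Solving: C = 4, A = 6, then B = 4.
Therefore b_{11} = 66 + 4 + 4·177147 = 708658.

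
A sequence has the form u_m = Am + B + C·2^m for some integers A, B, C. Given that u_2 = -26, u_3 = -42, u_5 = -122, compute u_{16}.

The three given values yield: 2A + B + 4C = -26; 3A + B + 8C = -42; 5A + B + 32C = -122.
Subtracting the first from the second: A + 4C = -16.
Subtracting the second from the third: 2A + 24C = -80.
Solving: C = -3, A = -4, then B = -6.
Therefore u_{16} = -64 + (-6) + (-3)·65536 = -196678.

-196678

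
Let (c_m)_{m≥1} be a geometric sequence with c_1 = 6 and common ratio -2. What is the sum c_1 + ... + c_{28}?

c_m = 6·(-2)^(m-1).
S = 6·((-2)^28 - 1)/(-2 - 1) = 6·(268435456 - 1)/(-3) = -536870910.

-536870910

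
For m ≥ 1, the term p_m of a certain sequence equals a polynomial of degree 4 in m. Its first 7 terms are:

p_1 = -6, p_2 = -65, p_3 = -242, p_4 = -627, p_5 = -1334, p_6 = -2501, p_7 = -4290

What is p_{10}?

1st diffs: -59, -177, -385, -707, -1167, -1789.
2nd diffs: -118, -208, -322, -460, -622.
3rd diffs: -90, -114, -138, -162.
4th diffs: -24, -24, -24 (constant).
Newton forward-difference form: p_m = -6 + (-59)·C(m-1,1) + (-118)·C(m-1,2) + (-90)·C(m-1,3) + (-24)·C(m-1,4).
At m = 10: m-1 = 9, so p_{10} = -6 - 531 - 4248 - 7560 - 3024 = -15369.

-15369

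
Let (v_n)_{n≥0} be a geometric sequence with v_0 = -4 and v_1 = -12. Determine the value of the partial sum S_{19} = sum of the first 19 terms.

-2324522932

Common ratio r = 3.
v_n = (-4)·3^(n-0).
S = (-4)·(3^19 - 1)/(3 - 1) = (-4)·(1162261467 - 1)/(2) = -2324522932.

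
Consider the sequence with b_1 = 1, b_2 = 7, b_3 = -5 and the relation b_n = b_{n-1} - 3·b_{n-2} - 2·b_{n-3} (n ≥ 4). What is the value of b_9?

-689

Step forward from the initial values:
b_4 = -28, b_5 = -27, b_6 = 67, b_7 = 204, b_8 = 57, b_9 = -689.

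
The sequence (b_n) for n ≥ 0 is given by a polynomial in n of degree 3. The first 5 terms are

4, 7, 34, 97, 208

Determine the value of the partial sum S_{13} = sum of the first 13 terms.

15730

1st diffs: 3, 27, 63, 111.
2nd diffs: 24, 36, 48.
3rd diffs: 12, 12 (constant).
Newton forward-difference form: b_n = 4 + 3·C(n,1) + 24·C(n,2) + 12·C(n,3).
Continuing: …, 379, 622, 949, 1372, …, b_{12} = 4264.
Summing n = 0..12 (13 terms) gives 15730.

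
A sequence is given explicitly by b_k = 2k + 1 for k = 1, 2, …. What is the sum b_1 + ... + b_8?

Over k = 1..8: Σk = 36.
Total = (2)·36 + (1)·8 = 80.

80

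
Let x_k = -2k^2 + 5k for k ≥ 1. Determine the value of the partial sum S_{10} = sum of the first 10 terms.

Over k = 1..10: Σk = 55, Σk² = 385.
Total = (-2)·385 + (5)·55 = -495.

-495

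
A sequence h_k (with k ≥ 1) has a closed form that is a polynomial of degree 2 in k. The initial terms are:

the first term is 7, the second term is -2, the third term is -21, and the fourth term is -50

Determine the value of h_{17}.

1st diffs: -9, -19, -29.
2nd diffs: -10, -10 (constant).
Newton forward-difference form: h_k = 7 + (-9)·C(k-1,1) + (-10)·C(k-1,2).
At k = 17: k-1 = 16, so h_{17} = 7 - 144 - 1200 = -1337.

-1337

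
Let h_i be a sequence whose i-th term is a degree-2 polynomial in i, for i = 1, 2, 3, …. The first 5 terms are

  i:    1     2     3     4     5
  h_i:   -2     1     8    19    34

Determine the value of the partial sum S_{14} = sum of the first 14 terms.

1701

1st diffs: 3, 7, 11, 15.
2nd diffs: 4, 4, 4 (constant).
Newton forward-difference form: h_i = -2 + 3·C(i-1,1) + 4·C(i-1,2).
Continuing: …, 53, 76, 103, 134, …, h_{14} = 349.
Summing i = 1..14 (14 terms) gives 1701.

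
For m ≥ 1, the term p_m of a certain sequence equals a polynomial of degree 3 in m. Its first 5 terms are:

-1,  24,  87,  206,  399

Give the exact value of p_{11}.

1st diffs: 25, 63, 119, 193.
2nd diffs: 38, 56, 74.
3rd diffs: 18, 18 (constant).
So p_m = 3m^3 + m^2 + m - 6.
Evaluating at m = 11 gives p_{11} = 4119.

4119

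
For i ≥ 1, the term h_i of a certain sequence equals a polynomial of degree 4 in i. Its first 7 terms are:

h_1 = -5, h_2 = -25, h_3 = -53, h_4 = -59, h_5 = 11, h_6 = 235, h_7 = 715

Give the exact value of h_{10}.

5071

1st diffs: -20, -28, -6, 70, 224, 480.
2nd diffs: -8, 22, 76, 154, 256.
3rd diffs: 30, 54, 78, 102.
4th diffs: 24, 24, 24 (constant).
Newton forward-difference form: h_i = -5 + (-20)·C(i-1,1) + (-8)·C(i-1,2) + 30·C(i-1,3) + 24·C(i-1,4).
At i = 10: i-1 = 9, so h_{10} = -5 - 180 - 288 + 2520 + 3024 = 5071.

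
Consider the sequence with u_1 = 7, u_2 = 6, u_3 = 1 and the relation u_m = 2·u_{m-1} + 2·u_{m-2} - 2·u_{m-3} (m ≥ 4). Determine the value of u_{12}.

-5880

u_4 = 0; u_5 = -10; u_6 = -22; u_7 = -64; u_8 = -152; u_9 = -388; u_{10} = -952; u_{11} = -2376; u_{12} = -5880.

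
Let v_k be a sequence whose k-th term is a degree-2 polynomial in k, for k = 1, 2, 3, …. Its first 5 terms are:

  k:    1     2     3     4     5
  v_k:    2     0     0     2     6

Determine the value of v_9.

42

1st diffs: -2, 0, 2, 4.
2nd diffs: 2, 2, 2 (constant).
Newton forward-difference form: v_k = 2 + (-2)·C(k-1,1) + 2·C(k-1,2).
At k = 9: k-1 = 8, so v_9 = 2 - 16 + 56 = 42.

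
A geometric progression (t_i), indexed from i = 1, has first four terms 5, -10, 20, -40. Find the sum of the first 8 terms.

Common ratio r = -2.
t_i = 5·(-2)^(i-1).
S = 5·((-2)^8 - 1)/(-2 - 1) = 5·(256 - 1)/(-3) = -425.

-425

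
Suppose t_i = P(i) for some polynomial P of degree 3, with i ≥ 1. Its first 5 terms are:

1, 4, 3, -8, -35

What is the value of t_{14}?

-1988

1st diffs: 3, -1, -11, -27.
2nd diffs: -4, -10, -16.
3rd diffs: -6, -6 (constant).
Newton forward-difference form: t_i = 1 + 3·C(i-1,1) + (-4)·C(i-1,2) + (-6)·C(i-1,3).
At i = 14: i-1 = 13, so t_{14} = 1 + 39 - 312 - 1716 = -1988.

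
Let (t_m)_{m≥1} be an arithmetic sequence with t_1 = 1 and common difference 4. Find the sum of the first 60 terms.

t_m = 1 + (m - 1)·4.
t_{60} = 237; S = 60·(1 + 237)/2 = 7140.

7140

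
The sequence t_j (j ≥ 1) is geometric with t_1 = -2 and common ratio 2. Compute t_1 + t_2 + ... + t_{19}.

t_j = (-2)·2^(j-1).
S = (-2)·(2^19 - 1)/(2 - 1) = (-2)·(524288 - 1)/(1) = -1048574.

-1048574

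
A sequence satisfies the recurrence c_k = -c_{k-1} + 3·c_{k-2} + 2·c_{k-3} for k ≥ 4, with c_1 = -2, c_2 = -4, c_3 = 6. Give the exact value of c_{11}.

2352

Iterate the recurrence:
c_4 = -22;  c_5 = 32;  c_6 = -86;  c_7 = 138;  c_8 = -332;  c_9 = 574;  c_{10} = -1294;  c_{11} = 2352.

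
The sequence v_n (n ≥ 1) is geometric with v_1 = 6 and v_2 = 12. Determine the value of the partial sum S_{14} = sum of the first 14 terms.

Common ratio r = 2.
v_n = 6·2^(n-1).
S = 6·(2^14 - 1)/(2 - 1) = 6·(16384 - 1)/(1) = 98298.

98298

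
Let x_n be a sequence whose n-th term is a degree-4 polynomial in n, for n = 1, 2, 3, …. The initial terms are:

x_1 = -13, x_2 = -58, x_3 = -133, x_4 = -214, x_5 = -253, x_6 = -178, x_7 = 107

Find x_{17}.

1st diffs: -45, -75, -81, -39, 75, 285.
2nd diffs: -30, -6, 42, 114, 210.
3rd diffs: 24, 48, 72, 96.
4th diffs: 24, 24, 24 (constant).
So x_n = n^4 - 6n^3 - 4n^2 - 6n + 2.
Evaluating at n = 17 gives x_{17} = 52787.

52787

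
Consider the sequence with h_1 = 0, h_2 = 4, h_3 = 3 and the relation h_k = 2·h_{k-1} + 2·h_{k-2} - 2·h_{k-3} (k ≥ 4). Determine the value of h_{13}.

40960

Compute successive terms:
h_4 = 14;  h_5 = 26;  h_6 = 74;  h_7 = 172;  h_8 = 440;  h_9 = 1076;  h_{10} = 2688;  h_{11} = 6648;  h_{12} = 16520;  h_{13} = 40960.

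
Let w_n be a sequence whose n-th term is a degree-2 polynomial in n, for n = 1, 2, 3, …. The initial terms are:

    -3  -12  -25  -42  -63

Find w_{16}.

-558

1st diffs: -9, -13, -17, -21.
2nd diffs: -4, -4, -4 (constant).
Newton forward-difference form: w_n = -3 + (-9)·C(n-1,1) + (-4)·C(n-1,2).
At n = 16: n-1 = 15, so w_{16} = -3 - 135 - 420 = -558.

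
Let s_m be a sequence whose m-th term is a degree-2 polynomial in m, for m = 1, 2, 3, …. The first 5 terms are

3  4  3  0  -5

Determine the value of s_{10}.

1st diffs: 1, -1, -3, -5.
2nd diffs: -2, -2, -2 (constant).
Newton forward-difference form: s_m = 3 + 1·C(m-1,1) + (-2)·C(m-1,2).
At m = 10: m-1 = 9, so s_{10} = 3 + 9 - 72 = -60.

-60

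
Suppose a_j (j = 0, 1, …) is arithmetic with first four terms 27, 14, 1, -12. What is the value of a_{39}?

-480

Common difference d = -13.
a_j = 27 + (j - 0)·(-13).
a_{39} = 27 + 39·(-13) = -480.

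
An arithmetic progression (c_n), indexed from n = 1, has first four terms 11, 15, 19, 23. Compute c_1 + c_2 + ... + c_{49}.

Common difference d = 4.
c_n = 11 + (n - 1)·4.
c_{49} = 203; S = 49·(11 + 203)/2 = 5243.

5243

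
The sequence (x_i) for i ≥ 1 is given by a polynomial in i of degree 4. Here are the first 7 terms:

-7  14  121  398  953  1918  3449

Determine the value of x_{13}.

1st diffs: 21, 107, 277, 555, 965, 1531.
2nd diffs: 86, 170, 278, 410, 566.
3rd diffs: 84, 108, 132, 156.
4th diffs: 24, 24, 24 (constant).
Newton forward-difference form: x_i = -7 + 21·C(i-1,1) + 86·C(i-1,2) + 84·C(i-1,3) + 24·C(i-1,4).
At i = 13: i-1 = 12, so x_{13} = -7 + 252 + 5676 + 18480 + 11880 = 36281.

36281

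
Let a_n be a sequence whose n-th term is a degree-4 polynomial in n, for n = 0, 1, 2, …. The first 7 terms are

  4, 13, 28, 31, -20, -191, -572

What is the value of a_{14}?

1st diffs: 9, 15, 3, -51, -171, -381.
2nd diffs: 6, -12, -54, -120, -210.
3rd diffs: -18, -42, -66, -90.
4th diffs: -24, -24, -24 (constant).
So a_n = -n^4 + 3n^3 + n^2 + 6n + 4.
Evaluating at n = 14 gives a_{14} = -29900.

-29900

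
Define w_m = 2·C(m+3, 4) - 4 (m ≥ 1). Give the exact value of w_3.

26

C(6, 4) = 15, so w_3 = 26.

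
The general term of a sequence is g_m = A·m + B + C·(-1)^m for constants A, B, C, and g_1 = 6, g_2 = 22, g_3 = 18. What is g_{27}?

162

At m = 1, 2, 3: A + B - C = 6; 2A + B + C = 22; 3A + B - C = 18.
Subtracting the first from the second: A + 2C = 16.
Subtracting the second from the third: A - 2C = -4.
Solving: C = 5, A = 6, then B = 5.
So g_m = 6·m + 5 + 5·(-1)^m; at m=27 this is 162.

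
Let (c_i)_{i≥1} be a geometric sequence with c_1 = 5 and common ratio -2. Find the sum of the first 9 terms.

855

c_i = 5·(-2)^(i-1).
S = 5·((-2)^9 - 1)/(-2 - 1) = 5·(-512 - 1)/(-3) = 855.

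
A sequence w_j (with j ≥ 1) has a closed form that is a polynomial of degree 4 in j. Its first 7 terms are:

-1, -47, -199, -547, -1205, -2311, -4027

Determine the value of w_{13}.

-39229

1st diffs: -46, -152, -348, -658, -1106, -1716.
2nd diffs: -106, -196, -310, -448, -610.
3rd diffs: -90, -114, -138, -162.
4th diffs: -24, -24, -24 (constant).
Newton forward-difference form: w_j = -1 + (-46)·C(j-1,1) + (-106)·C(j-1,2) + (-90)·C(j-1,3) + (-24)·C(j-1,4).
At j = 13: j-1 = 12, so w_{13} = -1 - 552 - 6996 - 19800 - 11880 = -39229.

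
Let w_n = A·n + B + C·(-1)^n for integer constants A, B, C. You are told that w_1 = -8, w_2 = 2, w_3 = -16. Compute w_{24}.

-86

The three given values yield: A + B - C = -8; 2A + B + C = 2; 3A + B - C = -16.
Subtracting the first from the second: A + 2C = 10.
Subtracting the second from the third: A - 2C = -18.
Solving: C = 7, A = -4, then B = 3.
Therefore w_{24} = -96 + 3 + 7·1 = -86.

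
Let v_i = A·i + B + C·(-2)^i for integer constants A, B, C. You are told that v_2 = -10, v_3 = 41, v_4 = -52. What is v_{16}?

Plug in i = 2, 3, 4: 2A + B + 4C = -10; 3A + B - 8C = 41; 4A + B + 16C = -52.
Subtracting the first from the second: A - 12C = 51.
Subtracting the second from the third: A + 24C = -93.
Solving: C = -4, A = 3, then B = 0.
So v_i = 3·i + 0 + (-4)·(-2)^i; at i=16 this is -262096.

-262096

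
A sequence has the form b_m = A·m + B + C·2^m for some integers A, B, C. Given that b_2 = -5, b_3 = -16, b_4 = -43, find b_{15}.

Write the equations: 2A + B + 4C = -5; 3A + B + 8C = -16; 4A + B + 16C = -43.
Subtracting the first from the second: A + 4C = -11.
Subtracting the second from the third: A + 8C = -27.
Solving: C = -4, A = 5, then B = 1.
So b_m = 5·m + 1 + (-4)·2^m; at m=15 this is -130996.

-130996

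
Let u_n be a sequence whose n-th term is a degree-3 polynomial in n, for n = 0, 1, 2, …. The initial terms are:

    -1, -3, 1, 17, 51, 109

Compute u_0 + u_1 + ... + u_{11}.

1st diffs: -2, 4, 16, 34, 58.
2nd diffs: 6, 12, 18, 24.
3rd diffs: 6, 6, 6 (constant).
Newton forward-difference form: u_n = -1 + (-2)·C(n,1) + 6·C(n,2) + 6·C(n,3).
Continuing: …, 197, 321, 487, 701, …, u_{11} = 1297.
Summing n = 0..11 (12 terms) gives 4146.

4146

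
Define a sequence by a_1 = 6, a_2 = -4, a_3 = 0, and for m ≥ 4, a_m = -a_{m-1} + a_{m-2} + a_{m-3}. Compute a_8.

14

Applying the relation repeatedly:
a_4 = 2;  a_5 = -6;  a_6 = 8;  a_7 = -12;  a_8 = 14.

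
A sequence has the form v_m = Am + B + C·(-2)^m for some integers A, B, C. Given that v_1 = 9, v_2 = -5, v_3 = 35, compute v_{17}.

393283

At m = 1, 2, 3: A + B - 2C = 9; 2A + B + 4C = -5; 3A + B - 8C = 35.
Subtracting the first from the second: A + 6C = -14.
Subtracting the second from the third: A - 12C = 40.
Solving: C = -3, A = 4, then B = -1.
Hence v_{17} = 4·17 + (-1) + (-3)·(-131072) = 393283.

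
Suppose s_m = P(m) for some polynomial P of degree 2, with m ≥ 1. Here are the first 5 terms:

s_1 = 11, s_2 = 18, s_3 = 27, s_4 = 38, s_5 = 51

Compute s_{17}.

363

1st diffs: 7, 9, 11, 13.
2nd diffs: 2, 2, 2 (constant).
So s_m = m^2 + 4m + 6.
Evaluating at m = 17 gives s_{17} = 363.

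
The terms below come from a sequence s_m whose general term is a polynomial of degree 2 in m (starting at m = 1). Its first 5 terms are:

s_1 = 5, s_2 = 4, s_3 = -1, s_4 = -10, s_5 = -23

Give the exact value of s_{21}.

1st diffs: -1, -5, -9, -13.
2nd diffs: -4, -4, -4 (constant).
So s_m = -2m^2 + 5m + 2.
Evaluating at m = 21 gives s_{21} = -775.

-775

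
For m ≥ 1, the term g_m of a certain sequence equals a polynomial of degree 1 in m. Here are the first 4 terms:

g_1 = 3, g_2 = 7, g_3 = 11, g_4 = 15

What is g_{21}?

1st diffs: 4, 4, 4 (constant).
So g_m = 4m - 1.
Evaluating at m = 21 gives g_{21} = 83.

83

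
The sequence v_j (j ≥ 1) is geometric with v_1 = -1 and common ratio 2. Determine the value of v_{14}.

-8192

v_j = (-1)·2^(j-1).
v_{14} = (-1)·2^13 = -8192.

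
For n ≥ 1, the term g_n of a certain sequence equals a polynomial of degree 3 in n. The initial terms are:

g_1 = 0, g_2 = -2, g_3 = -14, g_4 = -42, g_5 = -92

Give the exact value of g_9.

1st diffs: -2, -12, -28, -50.
2nd diffs: -10, -16, -22.
3rd diffs: -6, -6 (constant).
Newton forward-difference form: g_n = (-2)·C(n-1,1) + (-10)·C(n-1,2) + (-6)·C(n-1,3).
At n = 9: n-1 = 8, so g_9 = -16 - 280 - 336 = -632.

-632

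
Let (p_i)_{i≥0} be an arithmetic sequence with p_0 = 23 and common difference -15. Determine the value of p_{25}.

-352

p_i = 23 + (i - 0)·(-15).
p_{25} = 23 + 25·(-15) = -352.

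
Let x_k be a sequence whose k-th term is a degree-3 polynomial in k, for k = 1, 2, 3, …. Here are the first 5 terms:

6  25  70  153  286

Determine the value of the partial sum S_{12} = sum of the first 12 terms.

1st diffs: 19, 45, 83, 133.
2nd diffs: 26, 38, 50.
3rd diffs: 12, 12 (constant).
Newton forward-difference form: x_k = 6 + 19·C(k-1,1) + 26·C(k-1,2) + 12·C(k-1,3).
Continuing: …, 481, 750, 1105, 1558, …, x_{12} = 3625.
Summing k = 1..12 (12 terms) gives 12986.

12986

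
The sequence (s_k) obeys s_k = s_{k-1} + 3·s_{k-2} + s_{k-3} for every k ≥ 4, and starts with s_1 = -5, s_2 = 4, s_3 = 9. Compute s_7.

261

Iterate the recurrence:
s_4 = 16; s_5 = 47; s_6 = 104; s_7 = 261.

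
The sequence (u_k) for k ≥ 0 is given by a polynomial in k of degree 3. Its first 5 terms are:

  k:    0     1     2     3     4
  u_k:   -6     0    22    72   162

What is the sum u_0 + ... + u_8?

1st diffs: 6, 22, 50, 90.
2nd diffs: 16, 28, 40.
3rd diffs: 12, 12 (constant).
Newton forward-difference form: u_k = -6 + 6·C(k,1) + 16·C(k,2) + 12·C(k,3).
Continuing: 304, 510, 792, 1162.
Summing k = 0..8 (9 terms) gives 3018.

3018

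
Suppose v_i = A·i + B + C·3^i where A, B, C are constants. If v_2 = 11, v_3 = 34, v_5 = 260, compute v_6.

Plug in i = 2, 3, 5: 2A + B + 9C = 11; 3A + B + 27C = 34; 5A + B + 243C = 260.
Subtracting the first from the second: A + 18C = 23.
Subtracting the second from the third: 2A + 216C = 226.
Solving: C = 1, A = 5, then B = -8.
Hence v_6 = 5·6 + (-8) + 1·729 = 751.

751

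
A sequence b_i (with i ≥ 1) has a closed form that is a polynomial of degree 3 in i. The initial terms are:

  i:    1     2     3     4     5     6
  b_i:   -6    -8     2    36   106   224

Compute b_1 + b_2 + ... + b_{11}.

1st diffs: -2, 10, 34, 70, 118.
2nd diffs: 12, 24, 36, 48.
3rd diffs: 12, 12, 12 (constant).
Newton forward-difference form: b_i = -6 + (-2)·C(i-1,1) + 12·C(i-1,2) + 12·C(i-1,3).
Continuing: …, 402, 652, 986, 1416, …, b_{11} = 1954.
Summing i = 1..11 (11 terms) gives 5764.

5764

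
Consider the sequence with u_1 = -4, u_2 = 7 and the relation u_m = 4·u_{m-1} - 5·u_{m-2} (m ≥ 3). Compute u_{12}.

u_3 = 48; u_4 = 157; u_5 = 388; u_6 = 767; u_7 = 1128; u_8 = 677; u_9 = -2932; u_{10} = -15113; u_{11} = -45792; u_{12} = -107603.

-107603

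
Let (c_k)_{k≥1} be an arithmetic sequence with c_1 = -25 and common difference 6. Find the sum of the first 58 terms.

8468

c_k = -25 + (k - 1)·6.
c_{58} = 317; S = 58·(-25 + 317)/2 = 8468.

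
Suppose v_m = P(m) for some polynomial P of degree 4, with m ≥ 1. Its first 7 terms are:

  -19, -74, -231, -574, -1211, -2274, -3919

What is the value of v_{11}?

1st diffs: -55, -157, -343, -637, -1063, -1645.
2nd diffs: -102, -186, -294, -426, -582.
3rd diffs: -84, -108, -132, -156.
4th diffs: -24, -24, -24 (constant).
Newton forward-difference form: v_m = -19 + (-55)·C(m-1,1) + (-102)·C(m-1,2) + (-84)·C(m-1,3) + (-24)·C(m-1,4).
At m = 11: m-1 = 10, so v_{11} = -19 - 550 - 4590 - 10080 - 5040 = -20279.

-20279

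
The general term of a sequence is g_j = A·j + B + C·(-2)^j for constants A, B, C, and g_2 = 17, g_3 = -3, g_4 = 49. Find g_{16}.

Write the equations: 2A + B + 4C = 17; 3A + B - 8C = -3; 4A + B + 16C = 49.
Subtracting the first from the second: A - 12C = -20.
Subtracting the second from the third: A + 24C = 52.
Solving: C = 2, A = 4, then B = 1.
Therefore g_{16} = 64 + 1 + 2·65536 = 131137.

131137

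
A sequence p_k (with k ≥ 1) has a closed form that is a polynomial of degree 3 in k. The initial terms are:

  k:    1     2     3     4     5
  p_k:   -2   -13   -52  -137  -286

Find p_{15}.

1st diffs: -11, -39, -85, -149.
2nd diffs: -28, -46, -64.
3rd diffs: -18, -18 (constant).
Newton forward-difference form: p_k = -2 + (-11)·C(k-1,1) + (-28)·C(k-1,2) + (-18)·C(k-1,3).
At k = 15: k-1 = 14, so p_{15} = -2 - 154 - 2548 - 6552 = -9256.

-9256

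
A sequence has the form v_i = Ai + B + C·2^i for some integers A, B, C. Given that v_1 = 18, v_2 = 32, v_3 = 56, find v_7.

672

Plug in i = 1, 2, 3: A + B + 2C = 18; 2A + B + 4C = 32; 3A + B + 8C = 56.
Subtracting the first from the second: A + 2C = 14.
Subtracting the second from the third: A + 4C = 24.
Solving: C = 5, A = 4, then B = 4.
Therefore v_7 = 28 + 4 + 5·128 = 672.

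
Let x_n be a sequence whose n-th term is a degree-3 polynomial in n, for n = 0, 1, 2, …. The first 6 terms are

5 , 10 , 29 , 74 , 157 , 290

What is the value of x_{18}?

1st diffs: 5, 19, 45, 83, 133.
2nd diffs: 14, 26, 38, 50.
3rd diffs: 12, 12, 12 (constant).
Newton forward-difference form: x_n = 5 + 5·C(n,1) + 14·C(n,2) + 12·C(n,3).
At n = 18: n = 18, so x_{18} = 5 + 90 + 2142 + 9792 = 12029.

12029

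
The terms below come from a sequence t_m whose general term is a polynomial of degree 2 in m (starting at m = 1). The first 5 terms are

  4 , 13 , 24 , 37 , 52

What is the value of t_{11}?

184

1st diffs: 9, 11, 13, 15.
2nd diffs: 2, 2, 2 (constant).
So t_m = m^2 + 6m - 3.
Evaluating at m = 11 gives t_{11} = 184.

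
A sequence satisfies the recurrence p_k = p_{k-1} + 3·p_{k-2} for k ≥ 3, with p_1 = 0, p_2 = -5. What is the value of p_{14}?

-71045

Step forward from the initial values:
p_3 = -5  p_4 = -20  p_5 = -35  …  p_{11} = -5795  p_{12} = -13415  p_{13} = -30800  p_{14} = -71045.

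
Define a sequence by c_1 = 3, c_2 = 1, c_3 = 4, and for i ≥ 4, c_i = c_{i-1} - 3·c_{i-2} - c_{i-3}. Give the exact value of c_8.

88

Step forward from the initial values:
c_4 = -2, c_5 = -15, c_6 = -13, c_7 = 34, c_8 = 88.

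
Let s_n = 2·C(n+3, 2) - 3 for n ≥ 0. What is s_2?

17

C(5, 2) = 10, so s_2 = 17.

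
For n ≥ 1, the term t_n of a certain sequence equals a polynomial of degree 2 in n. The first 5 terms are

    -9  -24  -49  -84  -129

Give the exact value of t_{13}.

-849

1st diffs: -15, -25, -35, -45.
2nd diffs: -10, -10, -10 (constant).
Newton forward-difference form: t_n = -9 + (-15)·C(n-1,1) + (-10)·C(n-1,2).
At n = 13: n-1 = 12, so t_{13} = -9 - 180 - 660 = -849.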